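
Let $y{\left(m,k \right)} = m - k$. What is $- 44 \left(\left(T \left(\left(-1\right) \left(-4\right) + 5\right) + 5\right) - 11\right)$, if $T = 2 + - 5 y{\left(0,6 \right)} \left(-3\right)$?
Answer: $35112$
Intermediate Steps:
$T = -88$ ($T = 2 + - 5 \left(0 - 6\right) \left(-3\right) = 2 + \left(-5\right) \left(-6\right) \left(-3\right) = 2 + 30 \left(-3\right) = 2 - 90 = -88$)
$- 44 \left(\left(T \left(\left(-1\right) \left(-4\right) + 5\right) + 5\right) - 11\right) = - 44 \left(\left(- 88 \left(\left(-1\right) \left(-4\right) + 5\right) + 5\right) - 11\right) = - 44 \left(\left(- 88 \left(4 + 5\right) + 5\right) - 11\right) = - 44 \left(\left(\left(-88\right) 9 + 5\right) - 11\right) = - 44 \left(\left(-792 + 5\right) - 11\right) = - 44 \left(-787 - 11\right) = \left(-44\right) \left(-798\right) = 35112$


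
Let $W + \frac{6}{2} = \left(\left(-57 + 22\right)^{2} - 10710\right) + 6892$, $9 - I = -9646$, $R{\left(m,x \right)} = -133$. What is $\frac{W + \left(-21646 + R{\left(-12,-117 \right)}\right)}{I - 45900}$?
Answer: $\frac{4875}{7249} \approx 0.67251$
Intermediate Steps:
$I = 9655$ ($I = 9 - -9646 = 9 + 9646 = 9655$)
$W = -2596$ ($W = -3 + \left(\left(\left(-57 + 22\right)^{2} - 10710\right) + 6892\right) = -3 + \left(\left(\left(-35\right)^{2} - 10710\right) + 6892\right) = -3 + \left(\left(1225 - 10710\right) + 6892\right) = -3 + \left(-9485 + 6892\right) = -3 - 2593 = -2596$)
$\frac{W + \left(-21646 + R{\left(-12,-117 \right)}\right)}{I - 45900} = \frac{-2596 - 21779}{9655 - 45900} = \frac{-2596 - 21779}{-36245} = \left(-24375\right) \left(- \frac{1}{36245}\right) = \frac{4875}{7249}$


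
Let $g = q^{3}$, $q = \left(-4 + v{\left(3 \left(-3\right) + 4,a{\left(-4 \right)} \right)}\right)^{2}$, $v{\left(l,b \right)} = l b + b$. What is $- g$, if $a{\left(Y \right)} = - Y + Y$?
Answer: $-4096$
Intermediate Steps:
$a{\left(Y \right)} = 0$
$v{\left(l,b \right)} = b + b l$ ($v{\left(l,b \right)} = b l + b = b + b l$)
$q = 16$ ($q = \left(-4 + 0 \left(1 + \left(3 \left(-3\right) + 4\right)\right)\right)^{2} = \left(-4 + 0 \left(1 + \left(-9 + 4\right)\right)\right)^{2} = \left(-4 + 0 \left(1 - 5\right)\right)^{2} = \left(-4 + 0 \left(-4\right)\right)^{2} = \left(-4 + 0\right)^{2} = \left(-4\right)^{2} = 16$)
$g = 4096$ ($g = 16^{3} = 4096$)
$- g = \left(-1\right) 4096 = -4096$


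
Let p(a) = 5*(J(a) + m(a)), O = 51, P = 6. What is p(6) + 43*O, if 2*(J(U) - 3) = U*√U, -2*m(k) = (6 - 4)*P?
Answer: 2178 + 15*√6 ≈ 2214.7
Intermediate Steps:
m(k) = -6 (m(k) = -(6 - 4)*6/2 = -6)
J(U) = 3 + U^(3/2)/2 (J(U) = 3 + (U*√U)/2 = 3 + U^(3/2)/2)
p(a) = -15 + 5*a^(3/2)/2 (p(a) = 5*((3 + a^(3/2)/2) - 6) = 5*(-3 + a^(3/2)/2) = -15 + 5*a^(3/2)/2)
p(6) + 43*O = (-15 + 5*6^(3/2)/2) + 43*51 = (-15 + 5*(6*√6)/2) + 2193 = (-15 + 15*√6) + 2193 = 2178 + 15*√6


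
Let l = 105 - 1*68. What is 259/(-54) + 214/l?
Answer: 1973/1998 ≈ 0.98749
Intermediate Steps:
l = 37 (l = 105 - 68 = 37)
259/(-54) + 214/l = 259/(-54) + 214/37 = 259*(-1/54) + 214*(1/37) = -259/54 + 214/37 = 1973/1998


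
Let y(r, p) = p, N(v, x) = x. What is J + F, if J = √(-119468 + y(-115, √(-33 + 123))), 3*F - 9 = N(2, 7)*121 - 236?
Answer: 620/3 + √(-119468 + 3*√10) ≈ 206.67 + 345.63*I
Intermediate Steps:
F = 620/3 (F = 3 + (7*121 - 236)/3 = 3 + (847 - 236)/3 = 3 + (⅓)*611 = 3 + 611/3 = 620/3 ≈ 206.67)
J = √(-119468 + 3*√10) (J = √(-119468 + √(-33 + 123)) = √(-119468 + √90) = √(-119468 + 3*√10) ≈ 345.63*I)
J + F = √(-119468 + 3*√10) + 620/3 = 620/3 + √(-119468 + 3*√10)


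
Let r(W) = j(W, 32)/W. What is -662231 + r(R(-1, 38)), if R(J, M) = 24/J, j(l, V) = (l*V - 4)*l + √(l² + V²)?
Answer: -1989014/3 ≈ -6.6301e+5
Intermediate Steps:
j(l, V) = √(V² + l²) + l*(-4 + V*l) (j(l, V) = (V*l - 4)*l + √(V² + l²) = (-4 + V*l)*l + √(V² + l²) = l*(-4 + V*l) + √(V² + l²) = √(V² + l²) + l*(-4 + V*l))
r(W) = (√(1024 + W²) - 4*W + 32*W²)/W (r(W) = (√(32² + W²) - 4*W + 32*W²)/W = (√(1024 + W²) - 4*W + 32*W²)/W)
-662231 + r(R(-1, 38)) = -662231 + (-4 + 32*(24/(-1)) + √(1024 + (24/(-1))²)/((24/(-1)))) = -662231 + (-4 + 32*(24*(-1)) + √(1024 + (24*(-1))²)/((24*(-1)))) = -662231 + (-4 + 32*(-24) + √(1024 + (-24)²)/(-24)) = -662231 + (-4 - 768 - √(1024 + 576)/24) = -662231 + (-4 - 768 - √1600/24) = -662231 + (-4 - 768 - 1/24*40) = -662231 + (-4 - 768 - 5/3) = -662231 - 2321/3 = -1989014/3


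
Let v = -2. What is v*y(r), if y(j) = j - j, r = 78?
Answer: 0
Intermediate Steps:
y(j) = 0
v*y(r) = -2*0 = 0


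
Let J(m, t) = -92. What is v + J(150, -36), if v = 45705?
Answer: 45613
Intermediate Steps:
v + J(150, -36) = 45705 - 92 = 45613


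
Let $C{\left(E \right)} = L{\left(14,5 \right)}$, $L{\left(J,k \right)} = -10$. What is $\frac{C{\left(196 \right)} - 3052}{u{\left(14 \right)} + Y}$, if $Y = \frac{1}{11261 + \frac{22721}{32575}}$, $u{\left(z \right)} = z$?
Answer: $- \frac{1123294075352}{5135929719} \approx -218.71$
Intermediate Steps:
$C{\left(E \right)} = -10$
$Y = \frac{32575}{366849796}$ ($Y = \frac{1}{11261 + 22721 \cdot \frac{1}{32575}} = \frac{1}{11261 + \frac{22721}{32575}} = \frac{1}{\frac{366849796}{32575}} = \frac{32575}{366849796} \approx 8.8797 \cdot 10^{-5}$)
$\frac{C{\left(196 \right)} - 3052}{u{\left(14 \right)} + Y} = \frac{-10 - 3052}{14 + \frac{32575}{366849796}} = - \frac{3062}{\frac{5135929719}{366849796}} = \left(-3062\right) \frac{366849796}{5135929719} = - \frac{1123294075352}{5135929719}$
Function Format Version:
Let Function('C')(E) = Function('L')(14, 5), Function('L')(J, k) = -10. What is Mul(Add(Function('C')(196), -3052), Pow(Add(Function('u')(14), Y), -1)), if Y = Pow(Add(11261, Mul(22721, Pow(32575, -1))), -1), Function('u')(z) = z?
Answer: Rational(-1123294075352, 5135929719) ≈ -218.71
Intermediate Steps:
Function('C')(E) = -10
Y = Rational(32575, 366849796) (Y = Pow(Add(11261, Mul(22721, Rational(1, 32575))), -1) = Pow(Add(11261, Rational(22721, 32575)), -1) = Pow(Rational(366849796, 32575), -1) = Rational(32575, 366849796) ≈ 8.8797e-5)
Mul(Add(Function('C')(196), -3052), Pow(Add(Function('u')(14), Y), -1)) = Mul(Add(-10, -3052), Pow(Add(14, Rational(32575, 366849796)), -1)) = Mul(-3062, Pow(Rational(5135929719, 366849796), -1)) = Mul(-3062, Rational(366849796, 5135929719)) = Rational(-1123294075352, 5135929719)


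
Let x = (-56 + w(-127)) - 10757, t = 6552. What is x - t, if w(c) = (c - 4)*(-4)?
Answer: -16841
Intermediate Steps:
w(c) = 16 - 4*c (w(c) = (-4 + c)*(-4) = 16 - 4*c)
x = -10289 (x = (-56 + (16 - 4*(-127))) - 10757 = (-56 + (16 + 508)) - 10757 = (-56 + 524) - 10757 = 468 - 10757 = -10289)
x - t = -10289 - 1*6552 = -10289 - 6552 = -16841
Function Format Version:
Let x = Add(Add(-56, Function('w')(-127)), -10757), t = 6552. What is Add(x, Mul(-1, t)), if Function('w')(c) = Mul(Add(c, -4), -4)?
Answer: -16841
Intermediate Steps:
Function('w')(c) = Add(16, Mul(-4, c)) (Function('w')(c) = Mul(Add(-4, c), -4) = Add(16, Mul(-4, c)))
x = -10289 (x = Add(Add(-56, Add(16, Mul(-4, -127))), -10757) = Add(Add(-56, Add(16, 508)), -10757) = Add(Add(-56, 524), -10757) = Add(468, -10757) = -10289)
Add(x, Mul(-1, t)) = Add(-10289, Mul(-1, 6552)) = Add(-10289, -6552) = -16841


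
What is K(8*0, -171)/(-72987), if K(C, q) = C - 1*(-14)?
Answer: -14/72987 ≈ -0.00019181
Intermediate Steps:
K(C, q) = 14 + C (K(C, q) = C + 14 = 14 + C)
K(8*0, -171)/(-72987) = (14 + 8*0)/(-72987) = (14 + 0)*(-1/72987) = 14*(-1/72987) = -14/72987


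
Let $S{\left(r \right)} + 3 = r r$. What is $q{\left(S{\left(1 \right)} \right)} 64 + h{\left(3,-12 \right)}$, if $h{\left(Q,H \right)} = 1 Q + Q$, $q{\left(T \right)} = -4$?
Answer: $-250$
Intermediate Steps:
$S{\left(r \right)} = -3 + r^{2}$ ($S{\left(r \right)} = -3 + r r = -3 + r^{2}$)
$h{\left(Q,H \right)} = 2 Q$ ($h{\left(Q,H \right)} = Q + Q = 2 Q$)
$q{\left(S{\left(1 \right)} \right)} 64 + h{\left(3,-12 \right)} = \left(-4\right) 64 + 2 \cdot 3 = -256 + 6 = -250$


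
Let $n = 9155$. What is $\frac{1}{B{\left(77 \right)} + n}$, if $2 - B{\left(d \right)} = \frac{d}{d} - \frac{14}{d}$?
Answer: $\frac{11}{100718} \approx 0.00010922$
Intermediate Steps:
$B{\left(d \right)} = 1 + \frac{14}{d}$ ($B{\left(d \right)} = 2 - \left(\frac{d}{d} - \frac{14}{d}\right) = 2 - \left(1 - \frac{14}{d}\right) = 1 + \frac{14}{d}$)
$\frac{1}{B{\left(77 \right)} + n} = \frac{1}{\frac{14 + 77}{77} + 9155} = \frac{1}{\frac{1}{77} \cdot 91 + 9155} = \frac{1}{\frac{13}{11} + 9155} = \frac{1}{\frac{100718}{11}} = \frac{11}{100718}$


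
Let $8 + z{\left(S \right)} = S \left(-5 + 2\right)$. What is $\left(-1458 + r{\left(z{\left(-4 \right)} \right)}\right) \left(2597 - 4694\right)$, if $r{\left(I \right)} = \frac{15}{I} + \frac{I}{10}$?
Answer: $\frac{60974469}{20} \approx 3.0487 \cdot 10^{6}$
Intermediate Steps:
$z{\left(S \right)} = -8 - 3 S$ ($z{\left(S \right)} = -8 + S \left(-5 + 2\right) = -8 + S \left(-3\right) = -8 - 3 S$)
$r{\left(I \right)} = \frac{15}{I} + \frac{I}{10}$ ($r{\left(I \right)} = \frac{15}{I} + I \frac{1}{10} = \frac{15}{I} + \frac{I}{10}$)
$\left(-1458 + r{\left(z{\left(-4 \right)} \right)}\right) \left(2597 - 4694\right) = \left(-1458 + \left(\frac{15}{-8 - -12} + \frac{-8 - -12}{10}\right)\right) \left(2597 - 4694\right) = \left(-1458 + \left(\frac{15}{-8 + 12} + \frac{-8 + 12}{10}\right)\right) \left(-2097\right) = \left(-1458 + \left(\frac{15}{4} + \frac{1}{10} \cdot 4\right)\right) \left(-2097\right) = \left(-1458 + \left(15 \cdot \frac{1}{4} + \frac{2}{5}\right)\right) \left(-2097\right) = \left(-1458 + \left(\frac{15}{4} + \frac{2}{5}\right)\right) \left(-2097\right) = \left(-1458 + \frac{83}{20}\right) \left(-2097\right) = \left(- \frac{29077}{20}\right) \left(-2097\right) = \frac{60974469}{20}$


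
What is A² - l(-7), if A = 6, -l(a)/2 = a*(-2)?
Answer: 64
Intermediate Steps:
l(a) = 4*a (l(a) = -2*a*(-2) = -(-4)*a = 4*a)
A² - l(-7) = 6² - 4*(-7) = 36 - 1*(-28) = 36 + 28 = 64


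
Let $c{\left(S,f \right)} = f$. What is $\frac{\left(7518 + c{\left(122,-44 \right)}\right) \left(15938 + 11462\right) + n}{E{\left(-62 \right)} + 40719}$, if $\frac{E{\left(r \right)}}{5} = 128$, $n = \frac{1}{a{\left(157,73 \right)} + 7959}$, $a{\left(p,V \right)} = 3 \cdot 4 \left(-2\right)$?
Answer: $\frac{1624989606001}{328183665} \approx 4951.5$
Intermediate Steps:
$a{\left(p,V \right)} = -24$ ($a{\left(p,V \right)} = 12 \left(-2\right) = -24$)
$n = \frac{1}{7935}$ ($n = \frac{1}{-24 + 7959} = \frac{1}{7935} \approx 0.00012602$)
$E{\left(r \right)} = 640$ ($E{\left(r \right)} = 5 \cdot 128 = 640$)
$\frac{\left(7518 + c{\left(122,-44 \right)}\right) \left(15938 + 11462\right) + n}{E{\left(-62 \right)} + 40719} = \frac{\left(7518 - 44\right) \left(15938 + 11462\right) + \frac{1}{7935}}{640 + 40719} = \frac{7474 \cdot 27400 + \frac{1}{7935}}{41359} = \left(204787600 + \frac{1}{7935}\right) \frac{1}{41359} = \frac{1624989606001}{7935} \cdot \frac{1}{41359} = \frac{1624989606001}{328183665}$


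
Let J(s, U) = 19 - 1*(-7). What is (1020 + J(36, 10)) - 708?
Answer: 338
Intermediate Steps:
J(s, U) = 26 (J(s, U) = 19 + 7 = 26)
(1020 + J(36, 10)) - 708 = (1020 + 26) - 708 = 1046 - 708 = 338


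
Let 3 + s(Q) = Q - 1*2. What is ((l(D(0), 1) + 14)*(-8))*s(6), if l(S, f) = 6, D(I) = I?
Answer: -160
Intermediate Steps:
s(Q) = -5 + Q (s(Q) = -3 + (Q - 1*2) = -3 + (Q - 2) = -3 + (-2 + Q) = -5 + Q)
((l(D(0), 1) + 14)*(-8))*s(6) = ((6 + 14)*(-8))*(-5 + 6) = (20*(-8))*1 = -160*1 = -160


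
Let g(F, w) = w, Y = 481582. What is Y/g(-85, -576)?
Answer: -240791/288 ≈ -836.08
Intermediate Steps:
Y/g(-85, -576) = 481582/(-576) = 481582*(-1/576) = -240791/288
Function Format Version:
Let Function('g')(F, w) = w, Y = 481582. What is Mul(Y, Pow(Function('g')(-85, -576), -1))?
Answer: Rational(-240791, 288) ≈ -836.08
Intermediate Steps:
Mul(Y, Pow(Function('g')(-85, -576), -1)) = Mul(481582, Pow(-576, -1)) = Mul(481582, Rational(-1, 576)) = Rational(-240791, 288)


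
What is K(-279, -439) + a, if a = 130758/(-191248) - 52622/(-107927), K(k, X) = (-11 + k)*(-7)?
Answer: 20948411006235/10320411448 ≈ 2029.8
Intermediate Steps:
K(k, X) = 77 - 7*k
a = -2024233205/10320411448 (a = 130758*(-1/191248) - 52622*(-1/107927) = -65379/95624 + 52622/107927 = -2024233205/10320411448 ≈ -0.19614)
K(-279, -439) + a = (77 - 7*(-279)) - 2024233205/10320411448 = (77 + 1953) - 2024233205/10320411448 = 2030 - 2024233205/10320411448 = 20948411006235/10320411448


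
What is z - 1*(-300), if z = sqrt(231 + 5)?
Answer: 300 + 2*sqrt(59) ≈ 315.36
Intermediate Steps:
z = 2*sqrt(59) (z = sqrt(236) = 2*sqrt(59) ≈ 15.362)
z - 1*(-300) = 2*sqrt(59) - 1*(-300) = 2*sqrt(59) + 300 = 300 + 2*sqrt(59)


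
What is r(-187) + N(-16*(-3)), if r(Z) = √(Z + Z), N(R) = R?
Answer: 48 + I*√374 ≈ 48.0 + 19.339*I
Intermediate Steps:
r(Z) = √2*√Z (r(Z) = √(2*Z) = √2*√Z)
r(-187) + N(-16*(-3)) = √2*√(-187) - 16*(-3) = √2*(I*√187) + 48 = I*√374 + 48 = 48 + I*√374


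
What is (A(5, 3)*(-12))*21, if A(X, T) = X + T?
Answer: -2016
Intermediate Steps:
A(X, T) = T + X
(A(5, 3)*(-12))*21 = ((3 + 5)*(-12))*21 = (8*(-12))*21 = -96*21 = -2016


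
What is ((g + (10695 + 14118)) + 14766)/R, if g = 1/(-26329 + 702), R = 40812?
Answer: 253572758/261472281 ≈ 0.96979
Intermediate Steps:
g = -1/25627 (g = 1/(-25627) = -1/25627 ≈ -3.9021e-5)
((g + (10695 + 14118)) + 14766)/R = ((-1/25627 + (10695 + 14118)) + 14766)/40812 = ((-1/25627 + 24813) + 14766)*(1/40812) = (635882750/25627 + 14766)*(1/40812) = (1014291032/25627)*(1/40812) = 253572758/261472281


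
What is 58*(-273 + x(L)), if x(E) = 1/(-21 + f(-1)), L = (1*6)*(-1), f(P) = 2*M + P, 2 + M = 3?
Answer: -158369/10 ≈ -15837.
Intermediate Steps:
M = 1 (M = -2 + 3 = 1)
f(P) = 2 + P (f(P) = 2*1 + P = 2 + P)
L = -6 (L = 6*(-1) = -6)
x(E) = -1/20 (x(E) = 1/(-21 + (2 - 1)) = 1/(-21 + 1) = 1/(-20) = -1/20)
58*(-273 + x(L)) = 58*(-273 - 1/20) = 58*(-5461/20) = -158369/10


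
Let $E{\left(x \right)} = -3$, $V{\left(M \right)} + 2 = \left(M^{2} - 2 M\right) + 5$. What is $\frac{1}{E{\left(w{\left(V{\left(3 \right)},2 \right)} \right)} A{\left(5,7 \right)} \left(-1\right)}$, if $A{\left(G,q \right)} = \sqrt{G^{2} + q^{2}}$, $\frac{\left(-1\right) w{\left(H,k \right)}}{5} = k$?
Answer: $\frac{\sqrt{74}}{222} \approx 0.038749$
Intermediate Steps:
$V{\left(M \right)} = 3 + M^{2} - 2 M$ ($V{\left(M \right)} = -2 + \left(\left(M^{2} - 2 M\right) + 5\right) = -2 + \left(5 + M^{2} - 2 M\right) = 3 + M^{2} - 2 M$)
$w{\left(H,k \right)} = - 5 k$
$\frac{1}{E{\left(w{\left(V{\left(3 \right)},2 \right)} \right)} A{\left(5,7 \right)} \left(-1\right)} = \frac{1}{- 3 \sqrt{5^{2} + 7^{2}} \left(-1\right)} = \frac{1}{- 3 \sqrt{25 + 49} \left(-1\right)} = \frac{1}{- 3 \sqrt{74} \left(-1\right)} = \frac{1}{3 \sqrt{74}} = \frac{\sqrt{74}}{222}$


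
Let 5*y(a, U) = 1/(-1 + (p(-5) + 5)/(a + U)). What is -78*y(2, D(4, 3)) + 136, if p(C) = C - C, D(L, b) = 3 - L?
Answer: 1321/10 ≈ 132.10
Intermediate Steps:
p(C) = 0
y(a, U) = 1/(5*(-1 + 5/(U + a))) (y(a, U) = 1/(5*(-1 + (0 + 5)/(a + U))) = 1/(5*(-1 + 5/(U + a))))
-78*y(2, D(4, 3)) + 136 = -78*(-(3 - 1*4) - 1*2)/(5*(-5 + (3 - 1*4) + 2)) + 136 = -78*(-(3 - 4) - 2)/(5*(-5 + (3 - 4) + 2)) + 136 = -78*(-1*(-1) - 2)/(5*(-5 - 1 + 2)) + 136 = -78*(1 - 2)/(5*(-4)) + 136 = -78*(-1)*(-1)/(5*4) + 136 = -78*1/20 + 136 = -39/10 + 136 = 1321/10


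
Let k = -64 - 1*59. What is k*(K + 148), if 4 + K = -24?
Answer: -14760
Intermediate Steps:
K = -28 (K = -4 - 24 = -28)
k = -123 (k = -64 - 59 = -123)
k*(K + 148) = -123*(-28 + 148) = -123*120 = -14760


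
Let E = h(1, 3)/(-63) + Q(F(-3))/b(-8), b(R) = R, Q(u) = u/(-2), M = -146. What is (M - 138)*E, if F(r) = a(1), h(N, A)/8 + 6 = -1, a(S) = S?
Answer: -9727/36 ≈ -270.19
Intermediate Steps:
h(N, A) = -56 (h(N, A) = -48 + 8*(-1) = -48 - 8 = -56)
F(r) = 1
Q(u) = -u/2 (Q(u) = u*(-1/2) = -u/2)
E = 137/144 (E = -56/(-63) - 1/2*1/(-8) = -56*(-1/63) - 1/2*(-1/8) = 8/9 + 1/16 = 137/144 ≈ 0.95139)
(M - 138)*E = (-146 - 138)*(137/144) = -284*137/144 = -9727/36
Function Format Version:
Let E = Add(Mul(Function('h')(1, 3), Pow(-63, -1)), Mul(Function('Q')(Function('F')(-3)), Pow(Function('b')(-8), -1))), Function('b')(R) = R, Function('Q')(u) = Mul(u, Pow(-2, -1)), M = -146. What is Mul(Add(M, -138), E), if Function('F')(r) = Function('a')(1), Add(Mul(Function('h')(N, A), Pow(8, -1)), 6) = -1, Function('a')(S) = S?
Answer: Rational(-9727, 36) ≈ -270.19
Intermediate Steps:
Function('h')(N, A) = -56 (Function('h')(N, A) = Add(-48, Mul(8, -1)) = Add(-48, -8) = -56)
Function('F')(r) = 1
Function('Q')(u) = Mul(Rational(-1, 2), u) (Function('Q')(u) = Mul(u, Rational(-1, 2)) = Mul(Rational(-1, 2), u))
E = Rational(137, 144) (E = Add(Mul(-56, Pow(-63, -1)), Mul(Mul(Rational(-1, 2), 1), Pow(-8, -1))) = Add(Mul(-56, Rational(-1, 63)), Mul(Rational(-1, 2), Rational(-1, 8))) = Add(Rational(8, 9), Rational(1, 16)) = Rational(137, 144) ≈ 0.95139)
Mul(Add(M, -138), E) = Mul(Add(-146, -138), Rational(137, 144)) = Mul(-284, Rational(137, 144)) = Rational(-9727, 36)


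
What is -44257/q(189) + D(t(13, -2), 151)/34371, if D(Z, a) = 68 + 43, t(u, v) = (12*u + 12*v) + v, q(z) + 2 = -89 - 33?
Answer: 507057037/1420668 ≈ 356.91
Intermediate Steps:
q(z) = -124 (q(z) = -2 + (-89 - 33) = -2 - 122 = -124)
t(u, v) = 12*u + 13*v
D(Z, a) = 111
-44257/q(189) + D(t(13, -2), 151)/34371 = -44257/(-124) + 111/34371 = -44257*(-1/124) + 111*(1/34371) = 44257/124 + 37/11457 = 507057037/1420668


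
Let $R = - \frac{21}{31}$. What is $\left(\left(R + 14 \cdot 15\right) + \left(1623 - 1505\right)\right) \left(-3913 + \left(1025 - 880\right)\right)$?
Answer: $- \frac{38233896}{31} \approx -1.2334 \cdot 10^{6}$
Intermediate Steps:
$R = - \frac{21}{31}$ ($R = \left(-21\right) \frac{1}{31} = - \frac{21}{31} \approx -0.67742$)
$\left(\left(R + 14 \cdot 15\right) + \left(1623 - 1505\right)\right) \left(-3913 + \left(1025 - 880\right)\right) = \left(\left(- \frac{21}{31} + 14 \cdot 15\right) + \left(1623 - 1505\right)\right) \left(-3913 + \left(1025 - 880\right)\right) = \left(\left(- \frac{21}{31} + 210\right) + \left(1623 - 1505\right)\right) \left(-3913 + \left(1025 - 880\right)\right) = \left(\frac{6489}{31} + 118\right) \left(-3913 + 145\right) = \frac{10147}{31} \left(-3768\right) = - \frac{38233896}{31}$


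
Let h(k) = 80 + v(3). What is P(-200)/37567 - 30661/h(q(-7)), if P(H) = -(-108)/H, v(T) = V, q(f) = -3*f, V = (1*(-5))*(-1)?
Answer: -11518418329/31931950 ≈ -360.72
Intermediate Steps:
V = 5 (V = -5*(-1) = 5)
v(T) = 5
P(H) = 108/H
h(k) = 85 (h(k) = 80 + 5 = 85)
P(-200)/37567 - 30661/h(q(-7)) = (108/(-200))/37567 - 30661/85 = (108*(-1/200))*(1/37567) - 30661*1/85 = -27/50*1/37567 - 30661/85 = -27/1878350 - 30661/85 = -11518418329/31931950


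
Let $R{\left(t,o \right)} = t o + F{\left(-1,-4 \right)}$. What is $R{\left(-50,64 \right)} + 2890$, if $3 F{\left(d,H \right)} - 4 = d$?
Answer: $-309$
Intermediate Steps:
$F{\left(d,H \right)} = \frac{4}{3} + \frac{d}{3}$
$R{\left(t,o \right)} = 1 + o t$ ($R{\left(t,o \right)} = t o + \left(\frac{4}{3} + \frac{1}{3} \left(-1\right)\right) = o t + \left(\frac{4}{3} - \frac{1}{3}\right) = o t + 1 = 1 + o t$)
$R{\left(-50,64 \right)} + 2890 = \left(1 + 64 \left(-50\right)\right) + 2890 = \left(1 - 3200\right) + 2890 = -3199 + 2890 = -309$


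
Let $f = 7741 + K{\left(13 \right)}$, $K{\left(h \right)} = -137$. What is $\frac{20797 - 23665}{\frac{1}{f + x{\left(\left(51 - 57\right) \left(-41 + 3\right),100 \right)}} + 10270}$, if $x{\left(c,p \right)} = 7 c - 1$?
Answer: $- \frac{26382732}{94473731} \approx -0.27926$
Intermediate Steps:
$x{\left(c,p \right)} = -1 + 7 c$
$f = 7604$ ($f = 7741 - 137 = 7604$)
$\frac{20797 - 23665}{\frac{1}{f + x{\left(\left(51 - 57\right) \left(-41 + 3\right),100 \right)}} + 10270} = \frac{20797 - 23665}{\frac{1}{7604 - \left(1 - 7 \left(51 - 57\right) \left(-41 + 3\right)\right)} + 10270} = - \frac{2868}{\frac{1}{7604 - \left(1 - 7 \left(\left(-6\right) \left(-38\right)\right)\right)} + 10270} = - \frac{2868}{\frac{1}{7604 + \left(-1 + 7 \cdot 228\right)} + 10270} = - \frac{2868}{\frac{1}{7604 + \left(-1 + 1596\right)} + 10270} = - \frac{2868}{\frac{1}{7604 + 1595} + 10270} = - \frac{2868}{\frac{1}{9199} + 10270} = - \frac{2868}{\frac{94473731}{9199}} = \left(-2868\right) \frac{9199}{94473731} = - \frac{26382732}{94473731}$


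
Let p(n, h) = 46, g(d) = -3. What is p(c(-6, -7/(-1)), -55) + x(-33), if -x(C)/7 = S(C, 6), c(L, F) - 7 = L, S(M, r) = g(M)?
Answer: 67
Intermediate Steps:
S(M, r) = -3
c(L, F) = 7 + L
x(C) = 21 (x(C) = -7*(-3) = 21)
p(c(-6, -7/(-1)), -55) + x(-33) = 46 + 21 = 67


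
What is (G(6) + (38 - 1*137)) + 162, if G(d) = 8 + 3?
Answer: 74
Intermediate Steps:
G(d) = 11
(G(6) + (38 - 1*137)) + 162 = (11 + (38 - 1*137)) + 162 = (11 + (38 - 137)) + 162 = (11 - 99) + 162 = -88 + 162 = 74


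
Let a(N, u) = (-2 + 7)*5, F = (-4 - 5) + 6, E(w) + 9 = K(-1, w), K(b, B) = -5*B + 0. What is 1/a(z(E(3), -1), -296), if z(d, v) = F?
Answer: 1/25 ≈ 0.040000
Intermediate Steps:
K(b, B) = -5*B
E(w) = -9 - 5*w
F = -3 (F = -9 + 6 = -3)
z(d, v) = -3
a(N, u) = 25 (a(N, u) = 5*5 = 25)
1/a(z(E(3), -1), -296) = 1/25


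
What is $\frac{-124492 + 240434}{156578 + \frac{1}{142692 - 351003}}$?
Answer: $\frac{24151993962}{32616919757} \approx 0.74047$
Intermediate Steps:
$\frac{-124492 + 240434}{156578 + \frac{1}{142692 - 351003}} = \frac{115942}{156578 + \frac{1}{-208311}} = \frac{115942}{156578 - \frac{1}{208311}} = \frac{115942}{\frac{32616919757}{208311}} = 115942 \cdot \frac{208311}{32616919757} = \frac{24151993962}{32616919757}$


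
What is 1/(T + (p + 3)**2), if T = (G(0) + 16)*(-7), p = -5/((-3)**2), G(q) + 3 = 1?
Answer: -81/7454 ≈ -0.010867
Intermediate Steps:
G(q) = -2 (G(q) = -3 + 1 = -2)
p = -5/9 ≈ -0.55556
T = -98 (T = (-2 + 16)*(-7) = 14*(-7) = -98)
1/(T + (p + 3)**2) = 1/(-98 + (-5/9 + 3)**2) = 1/(-98 + (22/9)**2) = 1/(-98 + 484/81) = 1/(-7454/81) = -81/7454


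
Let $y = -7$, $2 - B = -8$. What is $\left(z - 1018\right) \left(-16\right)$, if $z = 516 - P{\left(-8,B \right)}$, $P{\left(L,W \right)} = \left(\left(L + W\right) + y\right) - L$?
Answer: $8080$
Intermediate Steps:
$B = 10$ ($B = 2 - -8 = 2 + 8 = 10$)
$P{\left(L,W \right)} = -7 + W$ ($P{\left(L,W \right)} = \left(\left(L + W\right) - 7\right) - L = \left(-7 + L + W\right) - L = -7 + W$)
$z = 513$ ($z = 516 - \left(-7 + 10\right) = 516 - 3 = 513$)
$\left(z - 1018\right) \left(-16\right) = \left(513 - 1018\right) \left(-16\right) = \left(-505\right) \left(-16\right) = 8080$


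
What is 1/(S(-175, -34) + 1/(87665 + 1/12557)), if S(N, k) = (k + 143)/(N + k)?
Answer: -230069165854/119985600841 ≈ -1.9175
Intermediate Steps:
S(N, k) = (143 + k)/(N + k)
1/(S(-175, -34) + 1/(87665 + 1/12557)) = 1/((143 - 34)/(-175 - 34) + 1/(87665 + 1/12557)) = 1/(109/(-209) + 1/(87665 + 1/12557)) = 1/(-1/209*109 + 1/(1100809406/12557)) = 1/(-109/209 + 12557/1100809406) = 1/(-119985600841/230069165854) = -230069165854/119985600841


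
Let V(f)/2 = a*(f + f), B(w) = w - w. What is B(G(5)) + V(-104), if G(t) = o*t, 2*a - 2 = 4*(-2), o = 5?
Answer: 1248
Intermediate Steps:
a = -3 (a = 1 + (4*(-2))/2 = 1 + (½)*(-8) = 1 - 4 = -3)
G(t) = 5*t
B(w) = 0
V(f) = -12*f (V(f) = 2*(-3*(f + f)) = 2*(-6*f) = -12*f)
B(G(5)) + V(-104) = 0 - 12*(-104) = 0 + 1248 = 1248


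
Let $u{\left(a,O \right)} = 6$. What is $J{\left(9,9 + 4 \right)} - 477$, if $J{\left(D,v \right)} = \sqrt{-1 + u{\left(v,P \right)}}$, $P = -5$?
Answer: $-477 + \sqrt{5} \approx -474.76$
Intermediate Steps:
$J{\left(D,v \right)} = \sqrt{5}$ ($J{\left(D,v \right)} = \sqrt{-1 + 6} = \sqrt{5}$)
$J{\left(9,9 + 4 \right)} - 477 = \sqrt{5} - 477 = -477 + \sqrt{5}$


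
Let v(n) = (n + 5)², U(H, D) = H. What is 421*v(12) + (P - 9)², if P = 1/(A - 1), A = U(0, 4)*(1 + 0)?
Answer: 121769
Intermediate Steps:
A = 0 (A = 0*(1 + 0) = 0*1 = 0)
v(n) = (5 + n)²
P = -1 (P = 1/(0 - 1) = 1/(-1) = -1)
421*v(12) + (P - 9)² = 421*(5 + 12)² + (-1 - 9)² = 421*17² + (-10)² = 421*289 + 100 = 121669 + 100 = 121769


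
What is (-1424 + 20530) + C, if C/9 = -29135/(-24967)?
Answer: 477281717/24967 ≈ 19117.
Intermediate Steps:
C = 262215/24967 (C = 9*(-29135/(-24967)) = 9*(-29135*(-1/24967)) = 9*(29135/24967) = 262215/24967 ≈ 10.502)
(-1424 + 20530) + C = (-1424 + 20530) + 262215/24967 = 19106 + 262215/24967 = 477281717/24967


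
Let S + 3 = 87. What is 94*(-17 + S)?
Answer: 6298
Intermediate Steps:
S = 84 (S = -3 + 87 = 84)
94*(-17 + S) = 94*(-17 + 84) = 94*67 = 6298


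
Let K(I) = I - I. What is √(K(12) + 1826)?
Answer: √1826 ≈ 42.732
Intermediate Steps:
K(I) = 0
√(K(12) + 1826) = √(0 + 1826) = √1826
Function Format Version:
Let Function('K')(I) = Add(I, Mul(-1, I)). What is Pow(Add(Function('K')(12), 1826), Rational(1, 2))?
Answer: Pow(1826, Rational(1, 2)) ≈ 42.732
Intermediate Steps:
Function('K')(I) = 0
Pow(Add(Function('K')(12), 1826), Rational(1, 2)) = Pow(Add(0, 1826), Rational(1, 2)) = Pow(1826, Rational(1, 2))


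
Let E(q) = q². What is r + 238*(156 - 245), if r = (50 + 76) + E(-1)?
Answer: -21055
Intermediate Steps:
r = 127 (r = (50 + 76) + (-1)² = 126 + 1 = 127)
r + 238*(156 - 245) = 127 + 238*(156 - 245) = 127 + 238*(-89) = 127 - 21182 = -21055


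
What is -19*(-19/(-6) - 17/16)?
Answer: -1919/48 ≈ -39.979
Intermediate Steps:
-19*(-19/(-6) - 17/16) = -19*(-19*(-⅙) - 17*1/16) = -19*(19/6 - 17/16) = -19*101/48 = -1919/48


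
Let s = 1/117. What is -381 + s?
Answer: -44576/117 ≈ -380.99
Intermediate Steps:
s = 1/117 ≈ 0.0085470
-381 + s = -381 + 1/117 = -44576/117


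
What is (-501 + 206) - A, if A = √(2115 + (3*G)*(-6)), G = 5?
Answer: -340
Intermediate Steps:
A = 45 (A = √(2115 + (3*5)*(-6)) = √(2115 + 15*(-6)) = √(2115 - 90) = √2025 = 45)
(-501 + 206) - A = (-501 + 206) - 1*45 = -295 - 45 = -340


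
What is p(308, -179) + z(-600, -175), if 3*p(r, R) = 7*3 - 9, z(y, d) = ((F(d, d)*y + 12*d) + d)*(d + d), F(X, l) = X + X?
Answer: -72703746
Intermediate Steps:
F(X, l) = 2*X
z(y, d) = 2*d*(13*d + 2*d*y) (z(y, d) = (((2*d)*y + 12*d) + d)*(d + d) = ((2*d*y + 12*d) + d)*(2*d) = ((12*d + 2*d*y) + d)*(2*d) = (13*d + 2*d*y)*(2*d) = 2*d*(13*d + 2*d*y))
p(r, R) = 4 (p(r, R) = (7*3 - 9)/3 = (21 - 9)/3 = (⅓)*12 = 4)
p(308, -179) + z(-600, -175) = 4 + (-175)²*(26 + 4*(-600)) = 4 + 30625*(26 - 2400) = 4 + 30625*(-2374) = 4 - 72703750 = -72703746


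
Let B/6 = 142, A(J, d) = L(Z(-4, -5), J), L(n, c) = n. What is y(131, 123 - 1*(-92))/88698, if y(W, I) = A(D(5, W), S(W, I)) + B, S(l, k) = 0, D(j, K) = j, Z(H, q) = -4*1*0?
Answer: 142/14783 ≈ 0.0096056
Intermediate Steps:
Z(H, q) = 0 (Z(H, q) = -4*0 = 0)
A(J, d) = 0
B = 852 (B = 6*142 = 852)
y(W, I) = 852 (y(W, I) = 0 + 852 = 852)
y(131, 123 - 1*(-92))/88698 = 852/88698 = 852*(1/88698) = 142/14783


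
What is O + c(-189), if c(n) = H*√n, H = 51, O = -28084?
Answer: -28084 + 153*I*√21 ≈ -28084.0 + 701.13*I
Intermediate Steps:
c(n) = 51*√n
O + c(-189) = -28084 + 51*√(-189) = -28084 + 51*(3*I*√21) = -28084 + 153*I*√21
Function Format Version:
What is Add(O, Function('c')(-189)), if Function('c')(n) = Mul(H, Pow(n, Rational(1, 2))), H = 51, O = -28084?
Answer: Add(-28084, Mul(153, I, Pow(21, Rational(1, 2)))) ≈ Add(-28084., Mul(701.13, I))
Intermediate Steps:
Function('c')(n) = Mul(51, Pow(n, Rational(1, 2)))
Add(O, Function('c')(-189)) = Add(-28084, Mul(51, Pow(-189, Rational(1, 2)))) = Add(-28084, Mul(51, Mul(3, I, Pow(21, Rational(1, 2))))) = Add(-28084, Mul(153, I, Pow(21, Rational(1, 2))))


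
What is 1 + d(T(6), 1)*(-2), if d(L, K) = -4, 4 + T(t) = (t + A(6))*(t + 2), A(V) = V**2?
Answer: 9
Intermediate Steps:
T(t) = -4 + (2 + t)*(36 + t) (T(t) = -4 + (t + 6**2)*(t + 2) = -4 + (t + 36)*(2 + t) = -4 + (36 + t)*(2 + t) = -4 + (2 + t)*(36 + t))
1 + d(T(6), 1)*(-2) = 1 - 4*(-2) = 1 + 8 = 9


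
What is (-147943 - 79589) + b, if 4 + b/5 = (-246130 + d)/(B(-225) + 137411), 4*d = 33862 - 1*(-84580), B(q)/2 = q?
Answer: -62333664139/273922 ≈ -2.2756e+5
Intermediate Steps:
B(q) = 2*q
d = 59221/2 (d = (33862 - 1*(-84580))/4 = (33862 + 84580)/4 = (1/4)*118442 = 59221/2 ≈ 29611.)
b = -7643635/273922 (b = -20 + 5*((-246130 + 59221/2)/(2*(-225) + 137411)) = -20 + 5*(-433039/(2*(-450 + 137411))) = -20 + 5*(-433039/2/136961) = -20 + 5*(-433039/2*1/136961) = -20 + 5*(-433039/273922) = -20 - 2165195/273922 = -7643635/273922 ≈ -27.904)
(-147943 - 79589) + b = (-147943 - 79589) - 7643635/273922 = -227532 - 7643635/273922 = -62333664139/273922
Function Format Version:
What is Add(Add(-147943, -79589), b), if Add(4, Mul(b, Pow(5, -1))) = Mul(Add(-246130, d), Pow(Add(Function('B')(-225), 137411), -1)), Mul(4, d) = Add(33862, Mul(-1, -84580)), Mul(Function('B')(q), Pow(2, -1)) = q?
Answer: Rational(-62333664139, 273922) ≈ -2.2756e+5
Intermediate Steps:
Function('B')(q) = Mul(2, q)
d = Rational(59221, 2) (d = Mul(Rational(1, 4), Add(33862, Mul(-1, -84580))) = Mul(Rational(1, 4), Add(33862, 84580)) = Mul(Rational(1, 4), 118442) = Rational(59221, 2) ≈ 29611.)
b = Rational(-7643635, 273922) (b = Add(-20, Mul(5, Mul(Add(-246130, Rational(59221, 2)), Pow(Add(Mul(2, -225), 137411), -1)))) = Add(-20, Mul(5, Mul(Rational(-433039, 2), Pow(Add(-450, 137411), -1)))) = Add(-20, Mul(5, Mul(Rational(-433039, 2), Pow(136961, -1)))) = Add(-20, Mul(5, Mul(Rational(-433039, 2), Rational(1, 136961)))) = Add(-20, Mul(5, Rational(-433039, 273922))) = Add(-20, Rational(-2165195, 273922)) = Rational(-7643635, 273922) ≈ -27.904)
Add(Add(-147943, -79589), b) = Add(Add(-147943, -79589), Rational(-7643635, 273922)) = Add(-227532, Rational(-7643635, 273922)) = Rational(-62333664139, 273922)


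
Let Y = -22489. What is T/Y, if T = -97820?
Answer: 97820/22489 ≈ 4.3497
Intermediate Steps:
T/Y = -97820/(-22489) = -97820*(-1/22489) = 97820/22489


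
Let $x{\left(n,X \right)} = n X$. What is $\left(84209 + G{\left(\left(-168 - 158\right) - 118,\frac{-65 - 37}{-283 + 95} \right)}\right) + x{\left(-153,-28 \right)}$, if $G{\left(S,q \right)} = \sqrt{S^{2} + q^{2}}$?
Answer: $88493 + \frac{3 \sqrt{193544033}}{94} \approx 88937.0$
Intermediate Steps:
$x{\left(n,X \right)} = X n$
$\left(84209 + G{\left(\left(-168 - 158\right) - 118,\frac{-65 - 37}{-283 + 95} \right)}\right) + x{\left(-153,-28 \right)} = \left(84209 + \sqrt{\left(\left(-168 - 158\right) - 118\right)^{2} + \left(\frac{-65 - 37}{-283 + 95}\right)^{2}}\right) - -4284 = \left(84209 + \sqrt{\left(-326 - 118\right)^{2} + \left(- \frac{102}{-188}\right)^{2}}\right) + 4284 = \left(84209 + \sqrt{\left(-444\right)^{2} + \left(\left(-102\right) \left(- \frac{1}{188}\right)\right)^{2}}\right) + 4284 = \left(84209 + \sqrt{197136 + \left(\frac{51}{94}\right)^{2}}\right) + 4284 = \left(84209 + \sqrt{197136 + \frac{2601}{8836}}\right) + 4284 = \left(84209 + \sqrt{\frac{1741896297}{8836}}\right) + 4284 = \left(84209 + \frac{3 \sqrt{193544033}}{94}\right) + 4284 = 88493 + \frac{3 \sqrt{193544033}}{94}$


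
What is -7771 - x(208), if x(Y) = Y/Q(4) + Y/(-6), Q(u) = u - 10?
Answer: -23105/3 ≈ -7701.7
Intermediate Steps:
Q(u) = -10 + u
x(Y) = -Y/3 (x(Y) = Y/(-10 + 4) + Y/(-6) = Y/(-6) + Y*(-1/6) = Y*(-1/6) - Y/6 = -Y/6 - Y/6 = -Y/3)
-7771 - x(208) = -7771 - (-1)*208/3 = -7771 - 1*(-208/3) = -7771 + 208/3 = -23105/3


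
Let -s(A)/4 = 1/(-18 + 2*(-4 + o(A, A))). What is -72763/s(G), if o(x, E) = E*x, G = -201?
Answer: 1469376022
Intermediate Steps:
s(A) = -4/(-26 + 2*A²) (s(A) = -4/(-18 + 2*(-4 + A*A)) = -4/(-18 + 2*(-4 + A²)) = -4/(-18 + (-8 + 2*A²)) = -4/(-26 + 2*A²))
-72763/s(G) = -72763/((-2/(-13 + (-201)²))) = -72763/((-2/(-13 + 40401))) = -72763/((-2/40388)) = -72763/((-2*1/40388)) = -72763/(-1/20194) = -72763*(-20194) = 1469376022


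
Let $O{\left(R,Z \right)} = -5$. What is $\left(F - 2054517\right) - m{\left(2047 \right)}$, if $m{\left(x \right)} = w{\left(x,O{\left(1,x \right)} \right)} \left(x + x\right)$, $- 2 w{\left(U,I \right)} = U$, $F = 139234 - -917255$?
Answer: $3192181$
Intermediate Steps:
$F = 1056489$ ($F = 139234 + 917255 = 1056489$)
$w{\left(U,I \right)} = - \frac{U}{2}$
$m{\left(x \right)} = - x^{2}$ ($m{\left(x \right)} = - \frac{x}{2} \left(x + x\right) = - \frac{x}{2} \cdot 2 x = - x^{2}$)
$\left(F - 2054517\right) - m{\left(2047 \right)} = \left(1056489 - 2054517\right) - - 2047^{2} = -998028 - \left(-1\right) 4190209 = -998028 - -4190209 = -998028 + 4190209 = 3192181$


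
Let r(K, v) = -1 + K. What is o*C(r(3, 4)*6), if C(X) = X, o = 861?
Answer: 10332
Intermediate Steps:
o*C(r(3, 4)*6) = 861*((-1 + 3)*6) = 861*(2*6) = 861*12 = 10332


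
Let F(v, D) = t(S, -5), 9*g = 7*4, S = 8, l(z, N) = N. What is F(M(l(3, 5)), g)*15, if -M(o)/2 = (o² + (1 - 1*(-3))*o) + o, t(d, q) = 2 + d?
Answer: 150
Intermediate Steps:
M(o) = -10*o - 2*o² (M(o) = -2*((o² + (1 - 1*(-3))*o) + o) = -2*((o² + (1 + 3)*o) + o) = -2*((o² + 4*o) + o) = -2*(o² + 5*o) = -10*o - 2*o²)
g = 28/9 (g = (7*4)/9 = (⅑)*28 = 28/9 ≈ 3.1111)
F(v, D) = 10 (F(v, D) = 2 + 8 = 10)
F(M(l(3, 5)), g)*15 = 10*15 = 150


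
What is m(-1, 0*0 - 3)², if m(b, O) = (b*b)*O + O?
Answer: 36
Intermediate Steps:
m(b, O) = O + O*b² (m(b, O) = b²*O + O = O*b² + O = O + O*b²)
m(-1, 0*0 - 3)² = ((0*0 - 3)*(1 + (-1)²))² = ((0 - 3)*(1 + 1))² = (-3*2)² = (-6)² = 36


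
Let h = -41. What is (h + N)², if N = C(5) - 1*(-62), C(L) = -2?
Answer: 361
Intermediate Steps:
N = 60 (N = -2 - 1*(-62) = -2 + 62 = 60)
(h + N)² = (-41 + 60)² = 19² = 361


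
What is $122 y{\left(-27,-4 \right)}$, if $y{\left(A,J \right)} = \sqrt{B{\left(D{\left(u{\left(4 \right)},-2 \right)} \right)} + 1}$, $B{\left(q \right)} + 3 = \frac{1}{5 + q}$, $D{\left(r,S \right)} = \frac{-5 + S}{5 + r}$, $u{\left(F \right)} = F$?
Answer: $\frac{61 i \sqrt{2546}}{19} \approx 162.0 i$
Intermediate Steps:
$D{\left(r,S \right)} = \frac{-5 + S}{5 + r}$
$B{\left(q \right)} = -3 + \frac{1}{5 + q}$
$y{\left(A,J \right)} = \frac{i \sqrt{2546}}{38}$ ($y{\left(A,J \right)} = \sqrt{\frac{-14 - 3 \frac{-5 - 2}{5 + 4}}{5 + \frac{-5 - 2}{5 + 4}} + 1} = \sqrt{\frac{-14 - 3 \cdot \frac{1}{9} \left(-7\right)}{5 + \frac{1}{9} \left(-7\right)} + 1} = \sqrt{\frac{-14 - - \frac{7}{3}}{5 - \frac{7}{9}} + 1} = \sqrt{\frac{-14 + \frac{7}{3}}{\frac{38}{9}} + 1} = \sqrt{\frac{9}{38} \left(- \frac{35}{3}\right) + 1} = \sqrt{- \frac{105}{38} + 1} = \sqrt{- \frac{67}{38}} = \frac{i \sqrt{2546}}{38}$)
$122 y{\left(-27,-4 \right)} = 122 \frac{i \sqrt{2546}}{38} = \frac{61 i \sqrt{2546}}{19}$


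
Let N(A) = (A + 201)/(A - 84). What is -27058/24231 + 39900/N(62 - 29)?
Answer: -2739666304/315003 ≈ -8697.3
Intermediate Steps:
N(A) = (201 + A)/(-84 + A)
-27058/24231 + 39900/N(62 - 29) = -27058/24231 + 39900/(((201 + (62 - 29))/(-84 + (62 - 29)))) = -27058*1/24231 + 39900/(((201 + 33)/(-84 + 33))) = -27058/24231 + 39900/((234/(-51))) = -27058/24231 + 39900/((-1/51*234)) = -27058/24231 + 39900/(-78/17) = -27058/24231 + 39900*(-17/78) = -27058/24231 - 113050/13 = -2739666304/315003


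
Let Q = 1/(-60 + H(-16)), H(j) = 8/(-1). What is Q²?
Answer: 1/4624 ≈ 0.00021626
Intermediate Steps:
H(j) = -8 (H(j) = 8*(-1) = -8)
Q = -1/68 (Q = 1/(-60 - 8) = 1/(-68) = -1/68 ≈ -0.014706)
Q² = (-1/68)² = 1/4624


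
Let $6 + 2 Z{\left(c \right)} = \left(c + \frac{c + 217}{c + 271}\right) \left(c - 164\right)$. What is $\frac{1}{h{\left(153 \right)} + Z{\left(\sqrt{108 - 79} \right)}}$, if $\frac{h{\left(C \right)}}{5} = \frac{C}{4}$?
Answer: $- \frac{40261080}{51266251897} - \frac{23979292 \sqrt{29}}{51266251897} \approx -0.0033042$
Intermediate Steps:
$h{\left(C \right)} = \frac{5 C}{4}$ ($h{\left(C \right)} = 5 \frac{C}{4} = \frac{5 C}{4}$)
$Z{\left(c \right)} = -3 + \frac{\left(-164 + c\right) \left(c + \frac{217 + c}{271 + c}\right)}{2}$ ($Z{\left(c \right)} = -3 + \frac{\left(c + \frac{c + 217}{c + 271}\right) \left(c - 164\right)}{2} = -3 + \frac{\left(c + \frac{217 + c}{271 + c}\right) \left(-164 + c\right)}{2} = -3 + \frac{\left(-164 + c\right) \left(c + \frac{217 + c}{271 + c}\right)}{2}$)
$\frac{1}{h{\left(153 \right)} + Z{\left(\sqrt{108 - 79} \right)}} = \frac{1}{\frac{5}{4} \cdot 153 + \frac{-37214 + \left(\sqrt{108 - 79}\right)^{3} - 44397 \sqrt{108 - 79} + 108 \left(\sqrt{108 - 79}\right)^{2}}{2 \left(271 + \sqrt{108 - 79}\right)}} = \frac{1}{\frac{765}{4} + \frac{-37214 + \left(\sqrt{29}\right)^{3} - 44397 \sqrt{29} + 108 \left(\sqrt{29}\right)^{2}}{2 \left(271 + \sqrt{29}\right)}} = \frac{1}{\frac{765}{4} + \frac{-37214 + 29 \sqrt{29} - 44397 \sqrt{29} + 108 \cdot 29}{2 \left(271 + \sqrt{29}\right)}} = \frac{1}{\frac{765}{4} + \frac{-37214 + 29 \sqrt{29} - 44397 \sqrt{29} + 3132}{2 \left(271 + \sqrt{29}\right)}} = \frac{1}{\frac{765}{4} + \frac{-34082 - 44368 \sqrt{29}}{2 \left(271 + \sqrt{29}\right)}}$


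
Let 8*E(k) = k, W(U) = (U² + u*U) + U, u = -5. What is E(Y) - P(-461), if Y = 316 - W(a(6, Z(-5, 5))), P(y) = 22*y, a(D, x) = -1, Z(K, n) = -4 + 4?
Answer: 81447/8 ≈ 10181.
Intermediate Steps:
Z(K, n) = 0
W(U) = U² - 4*U (W(U) = (U² - 5*U) + U = U² - 4*U)
Y = 311 (Y = 316 - (-1)*(-4 - 1) = 316 - (-1)*(-5) = 316 - 1*5 = 316 - 5 = 311)
E(k) = k/8
E(Y) - P(-461) = (⅛)*311 - 22*(-461) = 311/8 - 1*(-10142) = 311/8 + 10142 = 81447/8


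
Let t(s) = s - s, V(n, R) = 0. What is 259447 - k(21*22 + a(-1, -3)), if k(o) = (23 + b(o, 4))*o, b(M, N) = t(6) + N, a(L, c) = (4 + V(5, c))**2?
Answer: 246541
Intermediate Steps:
t(s) = 0
a(L, c) = 16 (a(L, c) = (4 + 0)**2 = 4**2 = 16)
b(M, N) = N (b(M, N) = 0 + N = N)
k(o) = 27*o (k(o) = (23 + 4)*o = 27*o)
259447 - k(21*22 + a(-1, -3)) = 259447 - 27*(21*22 + 16) = 259447 - 27*(462 + 16) = 259447 - 27*478 = 259447 - 1*12906 = 259447 - 12906 = 246541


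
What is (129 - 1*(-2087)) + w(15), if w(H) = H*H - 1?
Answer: 2440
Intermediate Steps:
w(H) = -1 + H² (w(H) = H² - 1 = -1 + H²)
(129 - 1*(-2087)) + w(15) = (129 - 1*(-2087)) + (-1 + 15²) = (129 + 2087) + (-1 + 225) = 2216 + 224 = 2440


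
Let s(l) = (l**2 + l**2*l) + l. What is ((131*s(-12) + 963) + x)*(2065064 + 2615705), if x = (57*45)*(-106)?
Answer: -2246783162307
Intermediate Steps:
s(l) = l + l**2 + l**3 (s(l) = (l**2 + l**3) + l = l + l**2 + l**3)
x = -271890 (x = 2565*(-106) = -271890)
((131*s(-12) + 963) + x)*(2065064 + 2615705) = ((131*(-12*(1 - 12 + (-12)**2)) + 963) - 271890)*(2065064 + 2615705) = ((131*(-12*(1 - 12 + 144)) + 963) - 271890)*4680769 = ((131*(-12*133) + 963) - 271890)*4680769 = ((131*(-1596) + 963) - 271890)*4680769 = ((-209076 + 963) - 271890)*4680769 = (-208113 - 271890)*4680769 = -480003*4680769 = -2246783162307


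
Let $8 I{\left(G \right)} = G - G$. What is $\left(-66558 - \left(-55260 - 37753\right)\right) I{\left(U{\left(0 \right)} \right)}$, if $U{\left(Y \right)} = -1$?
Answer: $0$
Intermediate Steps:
$I{\left(G \right)} = 0$ ($I{\left(G \right)} = \frac{G - G}{8} = \frac{1}{8} \cdot 0 = 0$)
$\left(-66558 - \left(-55260 - 37753\right)\right) I{\left(U{\left(0 \right)} \right)} = \left(-66558 - \left(-55260 - 37753\right)\right) 0 = \left(-66558 - -93013\right) 0 = \left(-66558 + 93013\right) 0 = 26455 \cdot 0 = 0$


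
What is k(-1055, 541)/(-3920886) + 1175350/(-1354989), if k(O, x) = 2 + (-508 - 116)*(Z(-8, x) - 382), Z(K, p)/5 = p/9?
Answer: -2338639208855/2656378700127 ≈ -0.88039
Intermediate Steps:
Z(K, p) = 5*p/9 (Z(K, p) = 5*(p/9) = 5*p/9)
k(O, x) = 238370 - 1040*x/3 (k(O, x) = 2 + (-508 - 116)*(5*x/9 - 382) = 2 - 624*(-382 + 5*x/9) = 2 + (238368 - 1040*x/3) = 238370 - 1040*x/3)
k(-1055, 541)/(-3920886) + 1175350/(-1354989) = (238370 - 1040/3*541)/(-3920886) + 1175350/(-1354989) = (238370 - 562640/3)*(-1/3920886) + 1175350*(-1/1354989) = (152470/3)*(-1/3920886) - 1175350/1354989 = -76235/5881329 - 1175350/1354989 = -2338639208855/2656378700127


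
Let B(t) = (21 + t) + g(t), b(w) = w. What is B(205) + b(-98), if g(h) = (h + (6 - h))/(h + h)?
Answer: 26243/205 ≈ 128.01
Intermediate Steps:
g(h) = 3/h (g(h) = 6/((2*h)) = 6*(1/(2*h)) = 3/h)
B(t) = 21 + t + 3/t (B(t) = (21 + t) + 3/t = 21 + t + 3/t)
B(205) + b(-98) = (21 + 205 + 3/205) - 98 = 46333/205 - 98 = 26243/205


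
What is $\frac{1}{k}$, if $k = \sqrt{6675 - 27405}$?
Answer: $- \frac{i \sqrt{20730}}{20730} \approx - 0.0069454 i$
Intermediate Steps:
$k = i \sqrt{20730}$ ($k = \sqrt{-20730} = i \sqrt{20730} \approx 143.98 i$)
$\frac{1}{k} = \frac{1}{i \sqrt{20730}} = - \frac{i \sqrt{20730}}{20730}$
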